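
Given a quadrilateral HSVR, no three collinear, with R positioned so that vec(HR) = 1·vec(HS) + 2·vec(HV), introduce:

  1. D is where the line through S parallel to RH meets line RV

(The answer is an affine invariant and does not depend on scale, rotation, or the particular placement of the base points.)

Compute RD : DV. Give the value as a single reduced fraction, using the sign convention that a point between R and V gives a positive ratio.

RD:DV = -2/3

Work in coordinates with H = (0, 0), S = (1, 0), V = (0, 1), R = (1, 2).
1. D is where the line through S parallel to RH meets line RV ⇒ D = (3, 4)
D = R + t·(V−R) with t = -2, so RD:DV = t:(1−t) = -2:3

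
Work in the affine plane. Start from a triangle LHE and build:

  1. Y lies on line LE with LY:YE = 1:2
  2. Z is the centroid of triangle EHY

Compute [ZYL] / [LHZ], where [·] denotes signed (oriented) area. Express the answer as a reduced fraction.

Work in coordinates with L = (0, 0), H = (1, 0), E = (0, 1).
1. Y lies on line LE with LY:YE = 1:2 ⇒ Y = (0, 1/3)
2. Z is the centroid of triangle EHY ⇒ Z = (1/3, 4/9)
2·[ZYL] = 1/9, 2·[LHZ] = 4/9
[ZYL]:[LHZ] = 1/9:4/9 = 1/4

[ZYL]:[LHZ] = 1/4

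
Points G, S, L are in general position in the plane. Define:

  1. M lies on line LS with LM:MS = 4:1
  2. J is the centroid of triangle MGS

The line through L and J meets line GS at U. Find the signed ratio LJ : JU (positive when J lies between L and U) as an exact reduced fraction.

LJ:JU = 14

Work in coordinates with G = (0, 0), S = (1, 0), L = (0, 1).
1. M lies on line LS with LM:MS = 4:1 ⇒ M = (4/5, 1/5)
2. J is the centroid of triangle MGS ⇒ J = (3/5, 1/15)
line LJ meets GS at U = (9/14, 0)
J = L + t·(U−L) with t = 14/15, so LJ:JU = 14/15:1/15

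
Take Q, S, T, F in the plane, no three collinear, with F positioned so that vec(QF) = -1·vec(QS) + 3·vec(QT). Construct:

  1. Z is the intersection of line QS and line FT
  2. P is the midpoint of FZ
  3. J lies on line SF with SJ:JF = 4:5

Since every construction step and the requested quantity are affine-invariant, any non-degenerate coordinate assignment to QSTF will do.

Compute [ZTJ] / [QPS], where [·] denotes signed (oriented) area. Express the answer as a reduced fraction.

Work in coordinates with Q = (0, 0), S = (1, 0), T = (0, 1), F = (-1, 3).
1. Z is the intersection of line QS and line FT ⇒ Z = (1/2, 0)
2. P is the midpoint of FZ ⇒ P = (-1/4, 3/2)
3. J lies on line SF with SJ:JF = 4:5 ⇒ J = (1/9, 4/3)
2·[ZTJ] = -5/18, 2·[QPS] = -3/2
[ZTJ]:[QPS] = -5/18:-3/2 = 5/27

[ZTJ]:[QPS] = 5/27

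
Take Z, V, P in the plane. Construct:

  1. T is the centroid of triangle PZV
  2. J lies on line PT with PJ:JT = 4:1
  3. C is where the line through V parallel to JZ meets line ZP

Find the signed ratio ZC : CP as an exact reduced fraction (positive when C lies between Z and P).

Work in coordinates with Z = (0, 0), V = (1, 0), P = (0, 1).
1. T is the centroid of triangle PZV ⇒ T = (1/3, 1/3)
2. J lies on line PT with PJ:JT = 4:1 ⇒ J = (4/15, 7/15)
3. C is where the line through V parallel to JZ meets line ZP ⇒ C = (0, -7/4)
C = Z + t·(P−Z) with t = -7/4, so ZC:CP = t:(1−t) = -7/4:11/4

ZC:CP = -7/11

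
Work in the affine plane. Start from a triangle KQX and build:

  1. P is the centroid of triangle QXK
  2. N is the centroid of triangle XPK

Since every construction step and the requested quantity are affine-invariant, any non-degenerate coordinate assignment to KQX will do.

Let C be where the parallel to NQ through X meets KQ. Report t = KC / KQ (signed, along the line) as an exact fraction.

Work in coordinates with K = (0, 0), Q = (1, 0), X = (0, 1).
1. P is the centroid of triangle QXK ⇒ P = (1/3, 1/3)
2. N is the centroid of triangle XPK ⇒ N = (1/9, 4/9)
through X parallel to NQ: direction (8/9, -4/9); meets KQ at C = (2, 0)
C = K + t·(Q−K) with t = 2

t = 2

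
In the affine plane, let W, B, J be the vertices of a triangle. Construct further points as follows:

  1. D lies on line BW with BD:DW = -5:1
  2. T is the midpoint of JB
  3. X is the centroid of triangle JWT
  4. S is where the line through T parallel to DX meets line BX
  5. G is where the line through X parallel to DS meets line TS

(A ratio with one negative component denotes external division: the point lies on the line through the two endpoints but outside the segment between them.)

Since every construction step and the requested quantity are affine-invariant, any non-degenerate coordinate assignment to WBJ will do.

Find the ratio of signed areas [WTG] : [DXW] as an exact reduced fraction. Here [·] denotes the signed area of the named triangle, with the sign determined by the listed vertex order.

Choose coordinates W = (0, 0), B = (1, 0), J = (0, 1).
1. D lies on line BW with BD:DW = -5:1 ⇒ D = (-1/4, 0)
2. T is the midpoint of JB ⇒ T = (1/2, 1/2)
3. X is the centroid of triangle JWT ⇒ X = (1/6, 1/2)
4. S is where the line through T parallel to DX meets line BX ⇒ S = (7/18, 11/30)
5. G is where the line through X parallel to DS meets line TS ⇒ G = (29/36, 13/15)
2·[WTG] = 11/360, 2·[DXW] = -1/8
[WTG]:[DXW] = 11/360:-1/8 = -11/45

[WTG]:[DXW] = -11/45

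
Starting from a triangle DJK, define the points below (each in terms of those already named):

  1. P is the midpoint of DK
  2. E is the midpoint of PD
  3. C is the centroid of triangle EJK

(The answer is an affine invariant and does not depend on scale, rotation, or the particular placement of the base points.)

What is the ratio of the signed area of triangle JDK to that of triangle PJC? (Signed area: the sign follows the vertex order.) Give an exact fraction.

Choose coordinates D = (0, 0), J = (1, 0), K = (0, 1).
1. P is the midpoint of DK ⇒ P = (0, 1/2)
2. E is the midpoint of PD ⇒ E = (0, 1/4)
3. C is the centroid of triangle EJK ⇒ C = (1/3, 5/12)
2·[JDK] = -1, 2·[PJC] = 1/12
[JDK]:[PJC] = -1:1/12 = -12

[JDK]:[PJC] = -12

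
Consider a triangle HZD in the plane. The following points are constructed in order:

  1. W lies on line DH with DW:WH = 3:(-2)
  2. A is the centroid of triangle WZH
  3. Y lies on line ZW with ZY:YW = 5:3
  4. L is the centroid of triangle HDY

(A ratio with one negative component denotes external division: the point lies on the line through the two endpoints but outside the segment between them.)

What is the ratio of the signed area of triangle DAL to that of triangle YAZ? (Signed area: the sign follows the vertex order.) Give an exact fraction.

Set H = (0, 0), Z = (1, 0), D = (0, 1); any affine frame gives the same invariant.
1. W lies on line DH with DW:WH = 3:(-2) ⇒ W = (0, -2)
2. A is the centroid of triangle WZH ⇒ A = (1/3, -2/3)
3. Y lies on line ZW with ZY:YW = 5:3 ⇒ Y = (3/8, -5/4)
4. L is the centroid of triangle HDY ⇒ L = (1/8, -1/12)
2·[DAL] = -11/72, 2·[YAZ] = -5/12
[DAL]:[YAZ] = -11/72:-5/12 = 11/30

[DAL]:[YAZ] = 11/30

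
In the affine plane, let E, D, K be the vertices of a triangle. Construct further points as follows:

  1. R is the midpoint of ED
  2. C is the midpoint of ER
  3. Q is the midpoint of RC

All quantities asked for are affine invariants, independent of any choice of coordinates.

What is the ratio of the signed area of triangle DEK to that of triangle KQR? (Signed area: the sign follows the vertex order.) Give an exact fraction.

Work in coordinates with E = (0, 0), D = (1, 0), K = (0, 1).
1. R is the midpoint of ED ⇒ R = (1/2, 0)
2. C is the midpoint of ER ⇒ C = (1/4, 0)
3. Q is the midpoint of RC ⇒ Q = (3/8, 0)
2·[DEK] = -1, 2·[KQR] = 1/8
[DEK]:[KQR] = -1:1/8 = -8

[DEK]:[KQR] = -8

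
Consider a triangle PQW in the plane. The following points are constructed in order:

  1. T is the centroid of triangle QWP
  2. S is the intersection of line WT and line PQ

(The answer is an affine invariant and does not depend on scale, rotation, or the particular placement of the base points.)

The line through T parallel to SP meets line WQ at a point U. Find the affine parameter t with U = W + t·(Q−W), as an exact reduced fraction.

Work in coordinates with P = (0, 0), Q = (1, 0), W = (0, 1).
1. T is the centroid of triangle QWP ⇒ T = (1/3, 1/3)
2. S is the intersection of line WT and line PQ ⇒ S = (1/2, 0)
through T parallel to SP: direction (-1/2, 0); meets WQ at U = (2/3, 1/3)
U = W + t·(Q−W) with t = 2/3

t = 2/3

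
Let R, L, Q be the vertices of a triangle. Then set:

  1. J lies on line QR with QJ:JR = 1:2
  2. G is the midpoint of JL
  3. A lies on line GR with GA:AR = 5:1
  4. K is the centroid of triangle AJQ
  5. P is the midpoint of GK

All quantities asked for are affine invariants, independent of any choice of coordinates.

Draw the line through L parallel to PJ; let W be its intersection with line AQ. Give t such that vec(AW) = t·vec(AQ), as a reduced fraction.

t = 39/50

Assign R = (0, 0), L = (1, 0), Q = (0, 1) — the answer is frame-independent, so this choice is without loss of generality.
1. J lies on line QR with QJ:JR = 1:2 ⇒ J = (0, 2/3)
2. G is the midpoint of JL ⇒ G = (1/2, 1/3)
3. A lies on line GR with GA:AR = 5:1 ⇒ A = (1/12, 1/18)
4. K is the centroid of triangle AJQ ⇒ K = (1/36, 31/54)
5. P is the midpoint of GK ⇒ P = (19/72, 49/108)
through L parallel to PJ: direction (-19/72, 23/108); meets AQ at W = (11/600, 713/900)
W = A + t·(Q−A) with t = 39/50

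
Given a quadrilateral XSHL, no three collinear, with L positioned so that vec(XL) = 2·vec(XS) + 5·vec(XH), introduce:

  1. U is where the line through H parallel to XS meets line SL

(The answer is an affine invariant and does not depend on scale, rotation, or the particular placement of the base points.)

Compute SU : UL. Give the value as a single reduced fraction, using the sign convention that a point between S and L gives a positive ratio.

SU:UL = 1/4

Set X = (0, 0), S = (1, 0), H = (0, 1), L = (2, 5); any affine frame gives the same invariant.
1. U is where the line through H parallel to XS meets line SL ⇒ U = (6/5, 1)
U = S + t·(L−S) with t = 1/5, so SU:UL = t:(1−t) = 1/5:4/5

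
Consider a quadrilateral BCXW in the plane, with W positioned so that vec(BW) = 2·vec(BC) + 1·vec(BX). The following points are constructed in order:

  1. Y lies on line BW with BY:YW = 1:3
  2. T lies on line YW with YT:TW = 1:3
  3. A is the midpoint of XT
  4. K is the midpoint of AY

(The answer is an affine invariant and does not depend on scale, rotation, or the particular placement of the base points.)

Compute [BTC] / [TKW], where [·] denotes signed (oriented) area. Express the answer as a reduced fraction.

[BTC]:[TKW] = 14/9

Work in coordinates with B = (0, 0), C = (1, 0), X = (0, 1), W = (2, 1).
1. Y lies on line BW with BY:YW = 1:3 ⇒ Y = (1/2, 1/4)
2. T lies on line YW with YT:TW = 1:3 ⇒ T = (7/8, 7/16)
3. A is the midpoint of XT ⇒ A = (7/16, 23/32)
4. K is the midpoint of AY ⇒ K = (15/32, 31/64)
2·[BTC] = -7/16, 2·[TKW] = -9/32
[BTC]:[TKW] = -7/16:-9/32 = 14/9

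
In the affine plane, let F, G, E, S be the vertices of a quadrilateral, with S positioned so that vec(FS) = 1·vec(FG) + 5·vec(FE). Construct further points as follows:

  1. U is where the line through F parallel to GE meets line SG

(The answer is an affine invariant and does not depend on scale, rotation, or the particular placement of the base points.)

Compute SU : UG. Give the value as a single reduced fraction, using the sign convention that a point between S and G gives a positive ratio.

SU:UG = -6

Choose coordinates F = (0, 0), G = (1, 0), E = (0, 1), S = (1, 5).
1. U is where the line through F parallel to GE meets line SG ⇒ U = (1, -1)
U = S + t·(G−S) with t = 6/5, so SU:UG = t:(1−t) = 6/5:-1/5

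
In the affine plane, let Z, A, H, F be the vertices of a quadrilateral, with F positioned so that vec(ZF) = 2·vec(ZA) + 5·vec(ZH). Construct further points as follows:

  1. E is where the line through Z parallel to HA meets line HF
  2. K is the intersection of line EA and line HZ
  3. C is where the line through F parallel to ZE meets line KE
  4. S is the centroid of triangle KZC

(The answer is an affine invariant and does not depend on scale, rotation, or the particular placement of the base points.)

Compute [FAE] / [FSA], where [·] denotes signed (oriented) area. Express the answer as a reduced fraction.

[FAE]:[FSA] = 84/127

Work in coordinates with Z = (0, 0), A = (1, 0), H = (0, 1), F = (2, 5).
1. E is where the line through Z parallel to HA meets line HF ⇒ E = (-1/3, 1/3)
2. K is the intersection of line EA and line HZ ⇒ K = (0, 1/4)
3. C is where the line through F parallel to ZE meets line KE ⇒ C = (9, -2)
4. S is the centroid of triangle KZC ⇒ S = (3, -7/12)
2·[FAE] = -7, 2·[FSA] = -127/12
[FAE]:[FSA] = -7:-127/12 = 84/127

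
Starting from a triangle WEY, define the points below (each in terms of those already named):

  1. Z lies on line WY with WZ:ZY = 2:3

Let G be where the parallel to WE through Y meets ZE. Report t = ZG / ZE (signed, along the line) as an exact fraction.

t = -3/2

Choose coordinates W = (0, 0), E = (1, 0), Y = (0, 1).
1. Z lies on line WY with WZ:ZY = 2:3 ⇒ Z = (0, 2/5)
through Y parallel to WE: direction (1, 0); meets ZE at G = (-3/2, 1)
G = Z + t·(E−Z) with t = -3/2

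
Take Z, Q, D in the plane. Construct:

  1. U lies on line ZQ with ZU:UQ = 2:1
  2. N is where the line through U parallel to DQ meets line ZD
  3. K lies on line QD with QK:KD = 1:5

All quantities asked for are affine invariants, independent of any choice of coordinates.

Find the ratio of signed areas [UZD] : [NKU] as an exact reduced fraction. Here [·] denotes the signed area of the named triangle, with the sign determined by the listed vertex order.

[UZD]:[NKU] = 3

Work in coordinates with Z = (0, 0), Q = (1, 0), D = (0, 1).
1. U lies on line ZQ with ZU:UQ = 2:1 ⇒ U = (2/3, 0)
2. N is where the line through U parallel to DQ meets line ZD ⇒ N = (0, 2/3)
3. K lies on line QD with QK:KD = 1:5 ⇒ K = (5/6, 1/6)
2·[UZD] = -2/3, 2·[NKU] = -2/9
[UZD]:[NKU] = -2/3:-2/9 = 3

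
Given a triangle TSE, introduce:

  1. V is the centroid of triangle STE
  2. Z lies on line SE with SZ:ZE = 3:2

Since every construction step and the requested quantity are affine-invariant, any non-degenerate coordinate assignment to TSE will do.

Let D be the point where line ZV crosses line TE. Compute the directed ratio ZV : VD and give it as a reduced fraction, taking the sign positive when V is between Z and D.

ZV:VD = 1/5

Work in coordinates with T = (0, 0), S = (1, 0), E = (0, 1).
1. V is the centroid of triangle STE ⇒ V = (1/3, 1/3)
2. Z lies on line SE with SZ:ZE = 3:2 ⇒ Z = (2/5, 3/5)
line ZV meets TE at D = (0, -1)
V = Z + t·(D−Z) with t = 1/6, so ZV:VD = 1/6:5/6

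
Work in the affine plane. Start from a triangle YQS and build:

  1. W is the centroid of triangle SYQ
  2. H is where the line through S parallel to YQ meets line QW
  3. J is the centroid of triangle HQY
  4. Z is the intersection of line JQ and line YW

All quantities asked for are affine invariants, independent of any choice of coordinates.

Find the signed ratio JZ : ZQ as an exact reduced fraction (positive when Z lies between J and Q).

JZ:ZQ = 1/3

Assign Y = (0, 0), Q = (1, 0), S = (0, 1) — the answer is frame-independent, so this choice is without loss of generality.
1. W is the centroid of triangle SYQ ⇒ W = (1/3, 1/3)
2. H is where the line through S parallel to YQ meets line QW ⇒ H = (-1, 1)
3. J is the centroid of triangle HQY ⇒ J = (0, 1/3)
4. Z is the intersection of line JQ and line YW ⇒ Z = (1/4, 1/4)
Z = J + t·(Q−J) with t = 1/4, so JZ:ZQ = t:(1−t) = 1/4:3/4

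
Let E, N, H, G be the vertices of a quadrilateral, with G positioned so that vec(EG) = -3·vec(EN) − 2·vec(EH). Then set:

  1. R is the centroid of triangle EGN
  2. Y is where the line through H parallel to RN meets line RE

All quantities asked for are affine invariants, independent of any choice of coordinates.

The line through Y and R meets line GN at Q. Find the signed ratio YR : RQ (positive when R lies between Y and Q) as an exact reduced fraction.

YR:RQ = 7

Set E = (0, 0), N = (1, 0), H = (0, 1), G = (-3, -2); any affine frame gives the same invariant.
1. R is the centroid of triangle EGN ⇒ R = (-2/3, -2/3)
2. Y is where the line through H parallel to RN meets line RE ⇒ Y = (5/3, 5/3)
line YR meets GN at Q = (-1, -1)
R = Y + t·(Q−Y) with t = 7/8, so YR:RQ = 7/8:1/8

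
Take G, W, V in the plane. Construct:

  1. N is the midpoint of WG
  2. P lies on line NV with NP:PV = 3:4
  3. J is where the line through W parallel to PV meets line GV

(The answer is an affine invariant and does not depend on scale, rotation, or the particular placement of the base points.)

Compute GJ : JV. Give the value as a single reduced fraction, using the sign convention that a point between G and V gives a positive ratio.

GJ:JV = -2

Set G = (0, 0), W = (1, 0), V = (0, 1); any affine frame gives the same invariant.
1. N is the midpoint of WG ⇒ N = (1/2, 0)
2. P lies on line NV with NP:PV = 3:4 ⇒ P = (2/7, 3/7)
3. J is where the line through W parallel to PV meets line GV ⇒ J = (0, 2)
J = G + t·(V−G) with t = 2, so GJ:JV = t:(1−t) = 2:-1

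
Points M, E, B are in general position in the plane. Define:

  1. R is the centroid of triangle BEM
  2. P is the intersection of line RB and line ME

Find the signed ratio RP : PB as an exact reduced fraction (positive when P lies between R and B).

RP:PB = -1/3

Set M = (0, 0), E = (1, 0), B = (0, 1); any affine frame gives the same invariant.
1. R is the centroid of triangle BEM ⇒ R = (1/3, 1/3)
2. P is the intersection of line RB and line ME ⇒ P = (1/2, 0)
P = R + t·(B−R) with t = -1/2, so RP:PB = t:(1−t) = -1/2:3/2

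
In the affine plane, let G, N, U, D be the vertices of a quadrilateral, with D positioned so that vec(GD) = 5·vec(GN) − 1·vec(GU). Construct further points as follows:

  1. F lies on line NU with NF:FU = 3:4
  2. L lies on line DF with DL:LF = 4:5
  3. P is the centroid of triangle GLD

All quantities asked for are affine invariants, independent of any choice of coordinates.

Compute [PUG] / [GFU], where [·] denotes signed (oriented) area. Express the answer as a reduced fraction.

[PUG]:[GFU] = 253/54

Choose coordinates G = (0, 0), N = (1, 0), U = (0, 1), D = (5, -1).
1. F lies on line NU with NF:FU = 3:4 ⇒ F = (4/7, 3/7)
2. L lies on line DF with DL:LF = 4:5 ⇒ L = (191/63, -23/63)
3. P is the centroid of triangle GLD ⇒ P = (506/189, -86/189)
2·[PUG] = 506/189, 2·[GFU] = 4/7
[PUG]:[GFU] = 506/189:4/7 = 253/54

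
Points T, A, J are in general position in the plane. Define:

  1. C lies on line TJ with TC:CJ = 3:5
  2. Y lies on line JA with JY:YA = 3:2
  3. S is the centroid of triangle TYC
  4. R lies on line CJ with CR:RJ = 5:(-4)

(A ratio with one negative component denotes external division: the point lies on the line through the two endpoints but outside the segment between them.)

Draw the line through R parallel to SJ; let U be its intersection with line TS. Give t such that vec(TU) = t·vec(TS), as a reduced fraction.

Work in coordinates with T = (0, 0), A = (1, 0), J = (0, 1).
1. C lies on line TJ with TC:CJ = 3:5 ⇒ C = (0, 3/8)
2. Y lies on line JA with JY:YA = 3:2 ⇒ Y = (3/5, 2/5)
3. S is the centroid of triangle TYC ⇒ S = (1/5, 31/120)
4. R lies on line CJ with CR:RJ = 5:(-4) ⇒ R = (0, 7/2)
through R parallel to SJ: direction (-1/5, 89/120); meets TS at U = (7/10, 217/240)
U = T + t·(S−T) with t = 7/2

t = 7/2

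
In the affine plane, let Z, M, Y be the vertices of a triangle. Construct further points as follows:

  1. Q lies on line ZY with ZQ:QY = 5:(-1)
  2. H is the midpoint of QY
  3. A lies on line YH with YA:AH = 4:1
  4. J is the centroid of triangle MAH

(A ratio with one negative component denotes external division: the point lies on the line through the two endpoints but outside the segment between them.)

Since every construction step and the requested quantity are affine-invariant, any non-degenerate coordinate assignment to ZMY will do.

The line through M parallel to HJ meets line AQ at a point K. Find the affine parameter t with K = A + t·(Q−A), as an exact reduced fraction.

t = 1/3

Choose coordinates Z = (0, 0), M = (1, 0), Y = (0, 1).
1. Q lies on line ZY with ZQ:QY = 5:(-1) ⇒ Q = (0, 5/4)
2. H is the midpoint of QY ⇒ H = (0, 9/8)
3. A lies on line YH with YA:AH = 4:1 ⇒ A = (0, 11/10)
4. J is the centroid of triangle MAH ⇒ J = (1/3, 89/120)
through M parallel to HJ: direction (1/3, -23/60); meets AQ at K = (0, 23/20)
K = A + t·(Q−A) with t = 1/3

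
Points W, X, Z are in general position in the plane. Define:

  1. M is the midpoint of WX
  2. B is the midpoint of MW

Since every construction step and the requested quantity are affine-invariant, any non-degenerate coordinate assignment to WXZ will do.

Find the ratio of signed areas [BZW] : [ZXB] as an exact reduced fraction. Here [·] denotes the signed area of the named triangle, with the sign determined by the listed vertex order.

[BZW]:[ZXB] = -1/3

Choose coordinates W = (0, 0), X = (1, 0), Z = (0, 1).
1. M is the midpoint of WX ⇒ M = (1/2, 0)
2. B is the midpoint of MW ⇒ B = (1/4, 0)
2·[BZW] = 1/4, 2·[ZXB] = -3/4
[BZW]:[ZXB] = 1/4:-3/4 = -1/3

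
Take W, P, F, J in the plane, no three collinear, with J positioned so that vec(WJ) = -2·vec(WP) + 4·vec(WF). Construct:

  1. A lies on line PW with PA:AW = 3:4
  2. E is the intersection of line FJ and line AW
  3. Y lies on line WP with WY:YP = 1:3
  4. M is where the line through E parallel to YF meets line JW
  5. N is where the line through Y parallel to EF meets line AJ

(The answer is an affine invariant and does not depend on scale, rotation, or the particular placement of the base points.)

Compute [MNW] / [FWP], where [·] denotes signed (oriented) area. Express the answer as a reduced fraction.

Assign W = (0, 0), P = (1, 0), F = (0, 1), J = (-2, 4) — the answer is frame-independent, so this choice is without loss of generality.
1. A lies on line PW with PA:AW = 3:4 ⇒ A = (4/7, 0)
2. E is the intersection of line FJ and line AW ⇒ E = (2/3, 0)
3. Y lies on line WP with WY:YP = 1:3 ⇒ Y = (1/4, 0)
4. M is where the line through E parallel to YF meets line JW ⇒ M = (4/3, -8/3)
5. N is where the line through Y parallel to EF meets line AJ ⇒ N = (37/4, -27/2)
2·[MNW] = 20/3, 2·[FWP] = 1
[MNW]:[FWP] = 20/3:1 = 20/3

[MNW]:[FWP] = 20/3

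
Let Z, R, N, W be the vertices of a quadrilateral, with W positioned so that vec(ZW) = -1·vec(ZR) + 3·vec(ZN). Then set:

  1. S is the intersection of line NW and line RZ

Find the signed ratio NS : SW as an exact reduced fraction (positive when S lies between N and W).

Work in coordinates with Z = (0, 0), R = (1, 0), N = (0, 1), W = (-1, 3).
1. S is the intersection of line NW and line RZ ⇒ S = (1/2, 0)
S = N + t·(W−N) with t = -1/2, so NS:SW = t:(1−t) = -1/2:3/2

NS:SW = -1/3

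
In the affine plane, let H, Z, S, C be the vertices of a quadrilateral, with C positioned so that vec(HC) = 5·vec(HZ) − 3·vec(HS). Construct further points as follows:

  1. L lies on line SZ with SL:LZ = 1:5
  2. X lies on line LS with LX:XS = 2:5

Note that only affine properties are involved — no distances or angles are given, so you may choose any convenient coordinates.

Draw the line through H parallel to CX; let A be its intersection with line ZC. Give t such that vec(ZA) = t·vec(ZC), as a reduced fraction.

Choose coordinates H = (0, 0), Z = (1, 0), S = (0, 1), C = (5, -3).
1. L lies on line SZ with SL:LZ = 1:5 ⇒ L = (1/6, 5/6)
2. X lies on line LS with LX:XS = 2:5 ⇒ X = (5/42, 37/42)
through H parallel to CX: direction (-205/42, 163/42); meets ZC at A = (-615/37, 489/37)
A = Z + t·(C−Z) with t = -163/37

t = -163/37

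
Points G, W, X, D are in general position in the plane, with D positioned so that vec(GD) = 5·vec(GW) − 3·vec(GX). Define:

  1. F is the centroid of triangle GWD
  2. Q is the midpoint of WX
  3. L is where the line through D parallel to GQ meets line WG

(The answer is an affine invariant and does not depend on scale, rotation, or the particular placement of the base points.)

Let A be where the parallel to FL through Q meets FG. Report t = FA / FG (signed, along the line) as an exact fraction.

Set G = (0, 0), W = (1, 0), X = (0, 1), D = (5, -3); any affine frame gives the same invariant.
1. F is the centroid of triangle GWD ⇒ F = (2, -1)
2. Q is the midpoint of WX ⇒ Q = (1/2, 1/2)
3. L is where the line through D parallel to GQ meets line WG ⇒ L = (8, 0)
through Q parallel to FL: direction (6, 1); meets FG at A = (-5/8, 5/16)
A = F + t·(G−F) with t = 21/16

t = 21/16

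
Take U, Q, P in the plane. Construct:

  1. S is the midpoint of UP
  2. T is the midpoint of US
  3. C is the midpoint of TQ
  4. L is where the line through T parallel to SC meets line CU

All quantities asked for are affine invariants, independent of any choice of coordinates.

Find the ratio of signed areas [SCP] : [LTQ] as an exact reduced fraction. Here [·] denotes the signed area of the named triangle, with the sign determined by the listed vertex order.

[SCP]:[LTQ] = -2

Choose coordinates U = (0, 0), Q = (1, 0), P = (0, 1).
1. S is the midpoint of UP ⇒ S = (0, 1/2)
2. T is the midpoint of US ⇒ T = (0, 1/4)
3. C is the midpoint of TQ ⇒ C = (1/2, 1/8)
4. L is where the line through T parallel to SC meets line CU ⇒ L = (1/4, 1/16)
2·[SCP] = 1/4, 2·[LTQ] = -1/8
[SCP]:[LTQ] = 1/4:-1/8 = -2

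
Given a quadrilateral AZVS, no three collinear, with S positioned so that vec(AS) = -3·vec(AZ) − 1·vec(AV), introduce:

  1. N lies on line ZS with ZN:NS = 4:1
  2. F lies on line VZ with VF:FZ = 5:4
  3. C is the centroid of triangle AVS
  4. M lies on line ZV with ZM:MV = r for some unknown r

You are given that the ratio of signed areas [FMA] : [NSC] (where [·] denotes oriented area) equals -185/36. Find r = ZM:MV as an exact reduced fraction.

r = -5/3

Choose coordinates A = (0, 0), Z = (1, 0), V = (0, 1), S = (-3, -1).
1. N lies on line ZS with ZN:NS = 4:1 ⇒ N = (-11/5, -4/5)
2. F lies on line VZ with VF:FZ = 5:4 ⇒ F = (5/9, 4/9)
3. C is the centroid of triangle AVS ⇒ C = (-1, 0)
4. With ZM:MV = r, write λ = r/(r+1) so M = Z + λ·(V−Z); M is affine-linear in λ
Every point depending on M is an affine combination of M and λ-independent points, so each such coordinate is linear in λ; the λ² term in each signed area is a multiple of (V−Z)×(V−Z) = 0, so 2·[FMA] and 2·[NSC] are each linear in λ. Evaluating at λ=0 and λ=1:
  2·[FMA] = λ − 4/9,   2·[NSC] = -2/5
So [FMA]:[NSC] = (λ − 4/9) / (-2/5). Setting this equal to -185/36:
  λ − 4/9 = -185/36·(-2/5)  ⇒  λ = 5/2
Then r = λ/(1−λ) = (5/2)/(-3/2) = -5/3. Check: with r = -5/3, M = (-3/2, 5/2) and [FMA]:[NSC] = -185/36 as required.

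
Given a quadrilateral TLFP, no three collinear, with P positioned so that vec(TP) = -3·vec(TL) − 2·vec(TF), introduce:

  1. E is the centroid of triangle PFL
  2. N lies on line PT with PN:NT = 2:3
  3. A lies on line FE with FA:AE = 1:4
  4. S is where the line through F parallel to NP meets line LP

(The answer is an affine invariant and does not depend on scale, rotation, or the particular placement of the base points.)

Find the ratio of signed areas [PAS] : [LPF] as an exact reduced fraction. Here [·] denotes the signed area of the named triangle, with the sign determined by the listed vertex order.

[PAS]:[LPF] = -13/10

Work in coordinates with T = (0, 0), L = (1, 0), F = (0, 1), P = (-3, -2).
1. E is the centroid of triangle PFL ⇒ E = (-2/3, -1/3)
2. N lies on line PT with PN:NT = 2:3 ⇒ N = (-9/5, -6/5)
3. A lies on line FE with FA:AE = 1:4 ⇒ A = (-2/15, 11/15)
4. S is where the line through F parallel to NP meets line LP ⇒ S = (-9, -5)
2·[PAS] = 39/5, 2·[LPF] = -6
[PAS]:[LPF] = 39/5:-6 = -13/10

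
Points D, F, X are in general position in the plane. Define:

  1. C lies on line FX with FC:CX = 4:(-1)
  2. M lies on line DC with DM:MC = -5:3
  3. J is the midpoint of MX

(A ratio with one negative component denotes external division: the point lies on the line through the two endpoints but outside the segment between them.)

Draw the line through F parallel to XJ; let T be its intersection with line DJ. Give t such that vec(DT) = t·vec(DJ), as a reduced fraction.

Work in coordinates with D = (0, 0), F = (1, 0), X = (0, 1).
1. C lies on line FX with FC:CX = 4:(-1) ⇒ C = (-1/3, 4/3)
2. M lies on line DC with DM:MC = -5:3 ⇒ M = (-5/6, 10/3)
3. J is the midpoint of MX ⇒ J = (-5/12, 13/6)
through F parallel to XJ: direction (-5/12, 7/6); meets DJ at T = (-7/6, 91/15)
T = D + t·(J−D) with t = 14/5

t = 14/5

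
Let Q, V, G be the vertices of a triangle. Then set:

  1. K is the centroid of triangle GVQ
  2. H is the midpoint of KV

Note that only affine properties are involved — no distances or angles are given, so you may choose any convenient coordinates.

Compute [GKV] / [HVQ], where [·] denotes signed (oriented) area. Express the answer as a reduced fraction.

[GKV]:[HVQ] = -2

Work in coordinates with Q = (0, 0), V = (1, 0), G = (0, 1).
1. K is the centroid of triangle GVQ ⇒ K = (1/3, 1/3)
2. H is the midpoint of KV ⇒ H = (2/3, 1/6)
2·[GKV] = 1/3, 2·[HVQ] = -1/6
[GKV]:[HVQ] = 1/3:-1/6 = -2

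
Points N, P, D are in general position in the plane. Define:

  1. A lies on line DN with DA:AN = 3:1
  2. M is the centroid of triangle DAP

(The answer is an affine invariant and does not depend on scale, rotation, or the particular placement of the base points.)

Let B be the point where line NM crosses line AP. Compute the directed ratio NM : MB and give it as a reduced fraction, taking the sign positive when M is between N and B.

NM:MB = -2

Assign N = (0, 0), P = (1, 0), D = (0, 1) — the answer is frame-independent, so this choice is without loss of generality.
1. A lies on line DN with DA:AN = 3:1 ⇒ A = (0, 1/4)
2. M is the centroid of triangle DAP ⇒ M = (1/3, 5/12)
line NM meets AP at B = (1/6, 5/24)
M = N + t·(B−N) with t = 2, so NM:MB = 2:-1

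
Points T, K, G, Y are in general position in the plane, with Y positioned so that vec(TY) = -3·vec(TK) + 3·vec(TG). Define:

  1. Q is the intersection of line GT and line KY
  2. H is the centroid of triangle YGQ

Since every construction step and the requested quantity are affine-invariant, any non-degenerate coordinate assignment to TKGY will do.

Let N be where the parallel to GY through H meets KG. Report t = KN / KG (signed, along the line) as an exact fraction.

t = 3/4

Set T = (0, 0), K = (1, 0), G = (0, 1), Y = (-3, 3); any affine frame gives the same invariant.
1. Q is the intersection of line GT and line KY ⇒ Q = (0, 3/4)
2. H is the centroid of triangle YGQ ⇒ H = (-1, 19/12)
through H parallel to GY: direction (-3, 2); meets KG at N = (1/4, 3/4)
N = K + t·(G−K) with t = 3/4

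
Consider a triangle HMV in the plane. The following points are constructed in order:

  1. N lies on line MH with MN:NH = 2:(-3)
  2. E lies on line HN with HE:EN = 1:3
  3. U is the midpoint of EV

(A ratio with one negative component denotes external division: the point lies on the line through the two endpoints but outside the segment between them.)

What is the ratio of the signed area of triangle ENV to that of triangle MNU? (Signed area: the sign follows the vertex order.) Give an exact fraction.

Set H = (0, 0), M = (1, 0), V = (0, 1); any affine frame gives the same invariant.
1. N lies on line MH with MN:NH = 2:(-3) ⇒ N = (3, 0)
2. E lies on line HN with HE:EN = 1:3 ⇒ E = (3/4, 0)
3. U is the midpoint of EV ⇒ U = (3/8, 1/2)
2·[ENV] = 9/4, 2·[MNU] = 1
[ENV]:[MNU] = 9/4:1 = 9/4

[ENV]:[MNU] = 9/4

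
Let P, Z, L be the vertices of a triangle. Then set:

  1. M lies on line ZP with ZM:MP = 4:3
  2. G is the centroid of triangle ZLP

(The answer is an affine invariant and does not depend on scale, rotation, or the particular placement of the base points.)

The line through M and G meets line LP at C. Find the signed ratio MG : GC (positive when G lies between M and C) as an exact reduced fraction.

MG:GC = 2/7

Work in coordinates with P = (0, 0), Z = (1, 0), L = (0, 1).
1. M lies on line ZP with ZM:MP = 4:3 ⇒ M = (3/7, 0)
2. G is the centroid of triangle ZLP ⇒ G = (1/3, 1/3)
line MG meets LP at C = (0, 3/2)
G = M + t·(C−M) with t = 2/9, so MG:GC = 2/9:7/9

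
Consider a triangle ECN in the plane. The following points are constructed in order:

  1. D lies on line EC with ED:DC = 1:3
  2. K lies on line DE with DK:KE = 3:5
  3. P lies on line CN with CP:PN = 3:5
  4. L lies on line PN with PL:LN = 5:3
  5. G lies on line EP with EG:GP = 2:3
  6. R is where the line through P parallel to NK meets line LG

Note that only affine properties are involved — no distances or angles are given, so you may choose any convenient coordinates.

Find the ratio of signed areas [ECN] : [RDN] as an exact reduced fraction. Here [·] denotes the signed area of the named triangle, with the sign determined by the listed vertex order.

[ECN]:[RDN] = -352/261

Assign E = (0, 0), C = (1, 0), N = (0, 1) — the answer is frame-independent, so this choice is without loss of generality.
1. D lies on line EC with ED:DC = 1:3 ⇒ D = (1/4, 0)
2. K lies on line DE with DK:KE = 3:5 ⇒ K = (5/32, 0)
3. P lies on line CN with CP:PN = 3:5 ⇒ P = (5/8, 3/8)
4. L lies on line PN with PL:LN = 5:3 ⇒ L = (15/64, 49/64)
5. G lies on line EP with EG:GP = 2:3 ⇒ G = (1/4, 3/20)
6. R is where the line through P parallel to NK meets line LG ⇒ R = (15/88, 289/88)
2·[ECN] = 1, 2·[RDN] = -261/352
[ECN]:[RDN] = 1:-261/352 = -352/261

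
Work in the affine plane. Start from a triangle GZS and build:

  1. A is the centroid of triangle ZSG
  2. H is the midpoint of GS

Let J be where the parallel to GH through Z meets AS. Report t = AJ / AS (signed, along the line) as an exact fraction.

Assign G = (0, 0), Z = (1, 0), S = (0, 1) — the answer is frame-independent, so this choice is without loss of generality.
1. A is the centroid of triangle ZSG ⇒ A = (1/3, 1/3)
2. H is the midpoint of GS ⇒ H = (0, 1/2)
through Z parallel to GH: direction (0, 1/2); meets AS at J = (1, -1)
J = A + t·(S−A) with t = -2

t = -2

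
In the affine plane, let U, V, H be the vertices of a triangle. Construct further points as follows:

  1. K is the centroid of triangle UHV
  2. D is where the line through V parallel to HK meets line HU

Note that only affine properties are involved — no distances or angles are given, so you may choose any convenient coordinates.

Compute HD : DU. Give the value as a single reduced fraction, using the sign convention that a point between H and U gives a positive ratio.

Choose coordinates U = (0, 0), V = (1, 0), H = (0, 1).
1. K is the centroid of triangle UHV ⇒ K = (1/3, 1/3)
2. D is where the line through V parallel to HK meets line HU ⇒ D = (0, 2)
D = H + t·(U−H) with t = -1, so HD:DU = t:(1−t) = -1:2

HD:DU = -1/2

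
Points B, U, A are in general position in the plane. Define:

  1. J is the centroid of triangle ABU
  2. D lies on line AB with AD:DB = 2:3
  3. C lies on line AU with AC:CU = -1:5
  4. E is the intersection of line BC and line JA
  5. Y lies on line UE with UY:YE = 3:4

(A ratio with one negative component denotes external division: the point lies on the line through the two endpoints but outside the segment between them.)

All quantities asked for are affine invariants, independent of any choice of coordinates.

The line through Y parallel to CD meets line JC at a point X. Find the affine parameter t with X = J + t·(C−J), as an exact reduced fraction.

Choose coordinates B = (0, 0), U = (1, 0), A = (0, 1).
1. J is the centroid of triangle ABU ⇒ J = (1/3, 1/3)
2. D lies on line AB with AD:DB = 2:3 ⇒ D = (0, 3/5)
3. C lies on line AU with AC:CU = -1:5 ⇒ C = (-1/4, 5/4)
4. E is the intersection of line BC and line JA ⇒ E = (-1/3, 5/3)
5. Y lies on line UE with UY:YE = 3:4 ⇒ Y = (3/7, 5/7)
through Y parallel to CD: direction (1/4, -13/20); meets JC at X = (17/18, -79/126)
X = J + t·(C−J) with t = -22/21

t = -22/21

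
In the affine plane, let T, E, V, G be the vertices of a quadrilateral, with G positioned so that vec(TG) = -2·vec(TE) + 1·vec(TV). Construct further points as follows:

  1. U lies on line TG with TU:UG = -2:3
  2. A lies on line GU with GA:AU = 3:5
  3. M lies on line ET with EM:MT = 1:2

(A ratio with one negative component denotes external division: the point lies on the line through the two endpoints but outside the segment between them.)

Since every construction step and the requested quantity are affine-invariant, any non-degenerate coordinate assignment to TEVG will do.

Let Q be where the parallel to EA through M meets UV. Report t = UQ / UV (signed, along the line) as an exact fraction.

Set T = (0, 0), E = (1, 0), V = (0, 1), G = (-2, 1); any affine frame gives the same invariant.
1. U lies on line TG with TU:UG = -2:3 ⇒ U = (4, -2)
2. A lies on line GU with GA:AU = 3:5 ⇒ A = (1/4, -1/8)
3. M lies on line ET with EM:MT = 1:2 ⇒ M = (2/3, 0)
through M parallel to EA: direction (-3/4, -1/8); meets UV at Q = (40/33, 1/11)
Q = U + t·(V−U) with t = 23/33

t = 23/33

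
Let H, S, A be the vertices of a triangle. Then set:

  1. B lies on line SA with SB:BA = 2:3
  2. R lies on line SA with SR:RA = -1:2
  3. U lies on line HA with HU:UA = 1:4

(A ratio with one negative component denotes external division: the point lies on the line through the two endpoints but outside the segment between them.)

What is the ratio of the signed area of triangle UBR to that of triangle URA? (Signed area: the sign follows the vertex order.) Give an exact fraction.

Work in coordinates with H = (0, 0), S = (1, 0), A = (0, 1).
1. B lies on line SA with SB:BA = 2:3 ⇒ B = (3/5, 2/5)
2. R lies on line SA with SR:RA = -1:2 ⇒ R = (2, -1)
3. U lies on line HA with HU:UA = 1:4 ⇒ U = (0, 1/5)
2·[UBR] = -28/25, 2·[URA] = 8/5
[UBR]:[URA] = -28/25:8/5 = -7/10

[UBR]:[URA] = -7/10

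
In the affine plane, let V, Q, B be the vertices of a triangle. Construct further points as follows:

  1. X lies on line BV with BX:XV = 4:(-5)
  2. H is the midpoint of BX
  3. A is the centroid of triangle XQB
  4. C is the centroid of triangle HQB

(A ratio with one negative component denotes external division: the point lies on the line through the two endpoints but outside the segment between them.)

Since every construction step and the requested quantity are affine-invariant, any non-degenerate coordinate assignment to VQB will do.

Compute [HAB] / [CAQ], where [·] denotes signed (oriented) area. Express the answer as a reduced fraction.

[HAB]:[CAQ] = 3/2

Choose coordinates V = (0, 0), Q = (1, 0), B = (0, 1).
1. X lies on line BV with BX:XV = 4:(-5) ⇒ X = (0, 5)
2. H is the midpoint of BX ⇒ H = (0, 3)
3. A is the centroid of triangle XQB ⇒ A = (1/3, 2)
4. C is the centroid of triangle HQB ⇒ C = (1/3, 4/3)
2·[HAB] = -2/3, 2·[CAQ] = -4/9
[HAB]:[CAQ] = -2/3:-4/9 = 3/2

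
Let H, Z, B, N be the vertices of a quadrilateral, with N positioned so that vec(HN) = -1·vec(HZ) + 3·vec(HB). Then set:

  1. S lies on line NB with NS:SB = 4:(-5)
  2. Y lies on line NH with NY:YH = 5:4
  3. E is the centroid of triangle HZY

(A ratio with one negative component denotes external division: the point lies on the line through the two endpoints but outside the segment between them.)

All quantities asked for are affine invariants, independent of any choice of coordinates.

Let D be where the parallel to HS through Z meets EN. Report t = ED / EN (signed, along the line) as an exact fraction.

Choose coordinates H = (0, 0), Z = (1, 0), B = (0, 1), N = (-1, 3).
1. S lies on line NB with NS:SB = 4:(-5) ⇒ S = (-5, 11)
2. Y lies on line NH with NY:YH = 5:4 ⇒ Y = (-4/9, 4/3)
3. E is the centroid of triangle HZY ⇒ E = (5/27, 4/9)
through Z parallel to HS: direction (-5, 11); meets EN at D = (31, -66)
D = E + t·(N−E) with t = -26

t = -26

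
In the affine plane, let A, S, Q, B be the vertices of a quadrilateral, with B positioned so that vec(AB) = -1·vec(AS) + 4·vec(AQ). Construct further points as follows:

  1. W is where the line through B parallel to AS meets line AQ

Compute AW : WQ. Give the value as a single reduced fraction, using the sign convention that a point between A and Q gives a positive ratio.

AW:WQ = -4/3

Work in coordinates with A = (0, 0), S = (1, 0), Q = (0, 1), B = (-1, 4).
1. W is where the line through B parallel to AS meets line AQ ⇒ W = (0, 4)
W = A + t·(Q−A) with t = 4, so AW:WQ = t:(1−t) = 4:-3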